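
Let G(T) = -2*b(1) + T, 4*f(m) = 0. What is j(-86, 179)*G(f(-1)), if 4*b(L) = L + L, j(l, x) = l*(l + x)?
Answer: 7998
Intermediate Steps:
b(L) = L/2 (b(L) = (L + L)/4 = (2*L)/4 = L/2)
f(m) = 0 (f(m) = (¼)*0 = 0)
G(T) = -1 + T
j(-86, 179)*G(f(-1)) = (-86*(-86 + 179))*(-1 + 0) = -86*93*(-1) = -7998*(-1) = 7998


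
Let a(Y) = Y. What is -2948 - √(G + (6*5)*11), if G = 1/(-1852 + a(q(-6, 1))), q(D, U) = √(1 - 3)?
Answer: -2948 - √((611159 - 330*I*√2)/(1852 - I*√2)) ≈ -2966.2 + 1.1349e-8*I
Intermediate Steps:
q(D, U) = I*√2 (q(D, U) = √(-2) = I*√2)
G = 1/(-1852 + I*√2) ≈ -0.00053996 - 4.12e-7*I
-2948 - √(G + (6*5)*11) = -2948 - √((-926/1714953 - I*√2/3429906) + (6*5)*11) = -2948 - √((-926/1714953 - I*√2/3429906) + 30*11) = -2948 - √((-926/1714953 - I*√2/3429906) + 330) = -2948 - √(565933564/1714953 - I*√2/3429906)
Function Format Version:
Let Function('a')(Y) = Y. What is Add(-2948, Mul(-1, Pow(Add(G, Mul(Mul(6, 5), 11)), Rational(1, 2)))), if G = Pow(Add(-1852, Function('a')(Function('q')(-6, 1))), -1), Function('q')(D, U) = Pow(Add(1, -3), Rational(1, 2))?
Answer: Add(-2948, Mul(-1, Pow(Mul(Pow(Add(1852, Mul(-1, I, Pow(2, Rational(1, 2)))), -1), Add(611159, Mul(-330, I, Pow(2, Rational(1, 2))))), Rational(1, 2)))) ≈ Add(-2966.2, Mul(1.1349e-8, I))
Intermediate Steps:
Function('q')(D, U) = Mul(I, Pow(2, Rational(1, 2))) (Function('q')(D, U) = Pow(-2, Rational(1, 2)) = Mul(I, Pow(2, Rational(1, 2))))
G = Pow(Add(-1852, Mul(I, Pow(2, Rational(1, 2)))), -1) ≈ Add(-0.00053996, Mul(-4.12e-7, I))
Add(-2948, Mul(-1, Pow(Add(G, Mul(Mul(6, 5), 11)), Rational(1, 2)))) = Add(-2948, Mul(-1, Pow(Add(Add(Rational(-926, 1714953), Mul(Rational(-1, 3429906), I, Pow(2, Rational(1, 2)))), Mul(Mul(6, 5), 11)), Rational(1, 2)))) = Add(-2948, Mul(-1, Pow(Add(Add(Rational(-926, 1714953), Mul(Rational(-1, 3429906), I, Pow(2, Rational(1, 2)))), Mul(30, 11)), Rational(1, 2)))) = Add(-2948, Mul(-1, Pow(Add(Add(Rational(-926, 1714953), Mul(Rational(-1, 3429906), I, Pow(2, Rational(1, 2)))), 330), Rational(1, 2)))) = Add(-2948, Mul(-1, Pow(Add(Rational(565933564, 1714953), Mul(Rational(-1, 3429906), I, Pow(2, Rational(1, 2)))), Rational(1, 2))))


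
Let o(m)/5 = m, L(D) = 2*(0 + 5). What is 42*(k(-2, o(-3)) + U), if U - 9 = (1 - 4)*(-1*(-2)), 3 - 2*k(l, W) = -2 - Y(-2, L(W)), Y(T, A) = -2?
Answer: 189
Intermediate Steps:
L(D) = 10 (L(D) = 2*5 = 10)
o(m) = 5*m
k(l, W) = 3/2 (k(l, W) = 3/2 - (-2 - 1*(-2))/2 = 3/2 - (-2 + 2)/2 = 3/2 - ½*0 = 3/2 + 0 = 3/2)
U = 3 (U = 9 + (1 - 4)*(-1*(-2)) = 9 - 3*2 = 9 - 6 = 3)
42*(k(-2, o(-3)) + U) = 42*(3/2 + 3) = 42*(9/2) = 189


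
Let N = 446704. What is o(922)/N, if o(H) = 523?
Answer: 523/446704 ≈ 0.0011708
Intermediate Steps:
o(922)/N = 523/446704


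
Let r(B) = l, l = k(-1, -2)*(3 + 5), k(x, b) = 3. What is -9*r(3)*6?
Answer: -1296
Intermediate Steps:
l = 24 (l = 3*(3 + 5) = 3*8 = 24)
r(B) = 24
-9*r(3)*6 = -9*24*6 = -216*6 = -1296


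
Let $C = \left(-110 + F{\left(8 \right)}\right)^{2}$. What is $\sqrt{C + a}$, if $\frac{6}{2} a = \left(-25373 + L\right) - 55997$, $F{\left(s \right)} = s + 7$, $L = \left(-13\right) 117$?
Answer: $\frac{2 i \sqrt{41862}}{3} \approx 136.4 i$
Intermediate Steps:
$L = -1521$
$F{\left(s \right)} = 7 + s$
$a = - \frac{82891}{3}$ ($a = \frac{\left(-25373 - 1521\right) - 55997}{3} = \frac{-26894 - 55997}{3} = \frac{1}{3} \left(-82891\right) = - \frac{82891}{3} \approx -27630.0$)
$C = 9025$ ($C = \left(-110 + \left(7 + 8\right)\right)^{2} = \left(-110 + 15\right)^{2} = \left(-95\right)^{2} = 9025$)
$\sqrt{C + a} = \sqrt{9025 - \frac{82891}{3}} = \sqrt{- \frac{55816}{3}} = \frac{2 i \sqrt{41862}}{3}$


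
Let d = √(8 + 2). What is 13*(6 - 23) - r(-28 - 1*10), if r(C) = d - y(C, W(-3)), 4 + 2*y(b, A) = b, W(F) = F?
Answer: -242 - √10 ≈ -245.16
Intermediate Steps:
y(b, A) = -2 + b/2
d = √10 ≈ 3.1623
r(C) = 2 + √10 - C/2 (r(C) = √10 - (-2 + C/2) = √10 + (2 - C/2) = 2 + √10 - C/2)
13*(6 - 23) - r(-28 - 1*10) = 13*(6 - 23) - (2 + √10 - (-28 - 1*10)/2) = 13*(-17) - (2 + √10 - (-28 - 10)/2) = -221 - (2 + √10 - ½*(-38)) = -221 - (2 + √10 + 19) = -221 - (21 + √10) = -221 + (-21 - √10) = -242 - √10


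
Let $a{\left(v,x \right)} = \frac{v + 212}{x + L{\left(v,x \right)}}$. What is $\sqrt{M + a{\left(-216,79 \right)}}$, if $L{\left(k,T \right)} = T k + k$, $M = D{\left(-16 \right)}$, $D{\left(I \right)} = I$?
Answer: $\frac{2 i \sqrt{1183480403}}{17201} \approx 4.0 i$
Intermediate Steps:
$M = -16$
$L{\left(k,T \right)} = k + T k$
$a{\left(v,x \right)} = \frac{212 + v}{x + v \left(1 + x\right)}$ ($a{\left(v,x \right)} = \frac{v + 212}{x + v \left(1 + x\right)} = \frac{212 + v}{x + v \left(1 + x\right)}$)
$\sqrt{M + a{\left(-216,79 \right)}} = \sqrt{-16 + \frac{212 - 216}{79 - 216 \left(1 + 79\right)}} = \sqrt{-16 + \frac{1}{79 - 17280} \left(-4\right)} = \sqrt{-16 + \frac{1}{-17201} \left(-4\right)} = \sqrt{-16 - - \frac{4}{17201}} = \sqrt{-16 + \frac{4}{17201}} = \sqrt{- \frac{275212}{17201}} = \frac{2 i \sqrt{1183480403}}{17201}$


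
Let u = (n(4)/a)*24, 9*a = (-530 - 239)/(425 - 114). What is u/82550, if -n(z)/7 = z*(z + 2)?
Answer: 5642784/31740475 ≈ 0.17778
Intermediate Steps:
n(z) = -7*z*(2 + z) (n(z) = -7*z*(z + 2) = -7*z*(2 + z))
a = -769/2799 (a = ((-530 - 239)/(425 - 114))/9 = (-769/311)/9 = (-769*1/311)/9 = (⅑)*(-769/311) = -769/2799 ≈ -0.27474)
u = 11285568/769 (u = ((-7*4*(2 + 4))/(-769/2799))*24 = (-7*4*6*(-2799/769))*24 = -168*(-2799/769)*24 = (470232/769)*24 = 11285568/769 ≈ 14676.)
u/82550 = (11285568/769)/82550 = (11285568/769)*(1/82550) = 5642784/31740475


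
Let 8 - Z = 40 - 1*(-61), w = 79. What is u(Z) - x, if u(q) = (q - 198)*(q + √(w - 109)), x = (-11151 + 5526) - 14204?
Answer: 46892 - 291*I*√30 ≈ 46892.0 - 1593.9*I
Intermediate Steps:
x = -19829 (x = -5625 - 14204 = -19829)
Z = -93 (Z = 8 - (40 - 1*(-61)) = 8 - (40 + 61) = 8 - 1*101 = 8 - 101 = -93)
u(q) = (-198 + q)*(q + I*√30) (u(q) = (q - 198)*(q + √(79 - 109)) = (-198 + q)*(q + √(-30)) = (-198 + q)*(q + I*√30))
u(Z) - x = ((-93)² - 198*(-93) - 198*I*√30 + I*(-93)*√30) - 1*(-19829) = (8649 + 18414 - 198*I*√30 - 93*I*√30) + 19829 = (27063 - 291*I*√30) + 19829 = 46892 - 291*I*√30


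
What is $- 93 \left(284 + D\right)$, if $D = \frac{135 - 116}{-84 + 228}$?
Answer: $- \frac{1268365}{48} \approx -26424.0$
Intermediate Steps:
$D = \frac{19}{144} \approx 0.13194$
$- 93 \left(284 + D\right) = - 93 \left(284 + \frac{19}{144}\right) = \left(-93\right) \frac{40915}{144} = - \frac{1268365}{48}$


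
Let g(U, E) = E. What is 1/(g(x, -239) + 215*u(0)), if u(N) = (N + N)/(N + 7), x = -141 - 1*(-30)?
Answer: -1/239 ≈ -0.0041841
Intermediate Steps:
x = -111 (x = -141 + 30 = -111)
u(N) = 2*N/(7 + N) (u(N) = (2*N)/(7 + N) = 2*N/(7 + N))
1/(g(x, -239) + 215*u(0)) = 1/(-239 + 215*(2*0/(7 + 0))) = 1/(-239 + 215*(2*0/7)) = 1/(-239 + 215*(2*0*(⅐))) = 1/(-239 + 215*0) = 1/(-239 + 0) = 1/(-239) = -1/239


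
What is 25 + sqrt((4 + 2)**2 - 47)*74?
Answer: 25 + 74*I*sqrt(11) ≈ 25.0 + 245.43*I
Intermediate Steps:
25 + sqrt((4 + 2)**2 - 47)*74 = 25 + sqrt(6**2 - 47)*74 = 25 + sqrt(36 - 47)*74 = 25 + sqrt(-11)*74 = 25 + (I*sqrt(11))*74 = 25 + 74*I*sqrt(11)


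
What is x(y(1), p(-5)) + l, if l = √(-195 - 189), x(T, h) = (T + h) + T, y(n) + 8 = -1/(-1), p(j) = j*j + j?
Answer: 6 + 8*I*√6 ≈ 6.0 + 19.596*I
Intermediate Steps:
p(j) = j + j² (p(j) = j² + j = j + j²)
y(n) = -7 (y(n) = -8 - 1/(-1) = -8 - 1*(-1) = -8 + 1 = -7)
x(T, h) = h + 2*T
l = 8*I*√6 (l = √(-384) = 8*I*√6 ≈ 19.596*I)
x(y(1), p(-5)) + l = (-5*(1 - 5) + 2*(-7)) + 8*I*√6 = (-5*(-4) - 14) + 8*I*√6 = (20 - 14) + 8*I*√6 = 6 + 8*I*√6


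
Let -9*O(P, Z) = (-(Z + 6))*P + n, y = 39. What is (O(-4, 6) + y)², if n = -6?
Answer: 10609/9 ≈ 1178.8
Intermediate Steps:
O(P, Z) = ⅔ - P*(-6 - Z)/9 (O(P, Z) = -((-(Z + 6))*P - 6)/9 = -((-(6 + Z))*P - 6)/9 = -((-6 - Z)*P - 6)/9 = -(P*(-6 - Z) - 6)/9 = -(-6 + P*(-6 - Z))/9 = ⅔ - P*(-6 - Z)/9)
(O(-4, 6) + y)² = ((⅔ + (⅔)*(-4) + (⅑)*(-4)*6) + 39)² = ((⅔ - 8/3 - 8/3) + 39)² = (-14/3 + 39)² = (103/3)² = 10609/9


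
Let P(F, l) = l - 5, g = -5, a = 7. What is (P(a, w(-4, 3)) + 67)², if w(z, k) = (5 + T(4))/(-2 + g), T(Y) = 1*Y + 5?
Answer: 3600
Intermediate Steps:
T(Y) = 5 + Y (T(Y) = Y + 5 = 5 + Y)
w(z, k) = -2 (w(z, k) = (5 + (5 + 4))/(-2 - 5) = (5 + 9)/(-7) = 14*(-⅐) = -2)
P(F, l) = -5 + l
(P(a, w(-4, 3)) + 67)² = ((-5 - 2) + 67)² = (-7 + 67)² = 60² = 3600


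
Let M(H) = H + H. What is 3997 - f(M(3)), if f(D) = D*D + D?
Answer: 3955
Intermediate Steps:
M(H) = 2*H
f(D) = D + D² (f(D) = D² + D = D + D²)
3997 - f(M(3)) = 3997 - 2*3*(1 + 2*3) = 3997 - 6*(1 + 6) = 3997 - 6*7 = 3997 - 1*42 = 3997 - 42 = 3955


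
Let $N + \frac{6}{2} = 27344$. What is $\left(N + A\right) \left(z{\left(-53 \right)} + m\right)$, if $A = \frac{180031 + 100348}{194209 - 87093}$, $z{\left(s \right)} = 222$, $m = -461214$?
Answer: $- \frac{337554354380880}{26779} \approx -1.2605 \cdot 10^{10}$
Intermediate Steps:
$N = 27341$ ($N = -3 + 27344 = 27341$)
$A = \frac{280379}{107116} \approx 2.6175$
$\left(N + A\right) \left(z{\left(-53 \right)} + m\right) = \left(27341 + \frac{280379}{107116}\right) \left(222 - 461214\right) = \frac{2928938935}{107116} \left(-460992\right) = - \frac{337554354380880}{26779}$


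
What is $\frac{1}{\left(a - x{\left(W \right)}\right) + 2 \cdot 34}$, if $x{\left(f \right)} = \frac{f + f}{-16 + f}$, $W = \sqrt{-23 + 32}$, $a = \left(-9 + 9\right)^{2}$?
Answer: $\frac{13}{890} \approx 0.014607$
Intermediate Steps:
$a = 0$ ($a = 0^{2} = 0$)
$W = 3$ ($W = \sqrt{9} = 3$)
$x{\left(f \right)} = \frac{2 f}{-16 + f}$
$\frac{1}{\left(a - x{\left(W \right)}\right) + 2 \cdot 34} = \frac{1}{\left(0 - 2 \cdot 3 \frac{1}{-16 + 3}\right) + 2 \cdot 34} = \frac{1}{\left(0 - 2 \cdot 3 \frac{1}{-13}\right) + 68} = \frac{1}{\left(0 - 2 \cdot 3 \left(- \frac{1}{13}\right)\right) + 68} = \frac{1}{\left(0 - - \frac{6}{13}\right) + 68} = \frac{1}{\left(0 + \frac{6}{13}\right) + 68} = \frac{1}{\frac{6}{13} + 68} = \frac{1}{\frac{890}{13}} = \frac{13}{890}$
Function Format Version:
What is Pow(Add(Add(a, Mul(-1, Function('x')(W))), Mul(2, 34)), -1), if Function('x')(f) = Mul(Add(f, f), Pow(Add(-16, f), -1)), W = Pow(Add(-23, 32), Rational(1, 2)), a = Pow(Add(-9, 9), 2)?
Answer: Rational(13, 890) ≈ 0.014607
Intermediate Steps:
a = 0 (a = Pow(0, 2) = 0)
W = 3 (W = Pow(9, Rational(1, 2)) = 3)
Function('x')(f) = Mul(2, f, Pow(Add(-16, f), -1)) (Function('x')(f) = Mul(Mul(2, f), Pow(Add(-16, f), -1)) = Mul(2, f, Pow(Add(-16, f), -1)))
Pow(Add(Add(a, Mul(-1, Function('x')(W))), Mul(2, 34)), -1) = Pow(Add(Add(0, Mul(-1, Mul(2, 3, Pow(Add(-16, 3), -1)))), Mul(2, 34)), -1) = Pow(Add(Add(0, Mul(-1, Mul(2, 3, Pow(-13, -1)))), 68), -1) = Pow(Add(Add(0, Mul(-1, Mul(2, 3, Rational(-1, 13)))), 68), -1) = Pow(Add(Add(0, Mul(-1, Rational(-6, 13))), 68), -1) = Pow(Add(Add(0, Rational(6, 13)), 68), -1) = Pow(Add(Rational(6, 13), 68), -1) = Pow(Rational(890, 13), -1) = Rational(13, 890)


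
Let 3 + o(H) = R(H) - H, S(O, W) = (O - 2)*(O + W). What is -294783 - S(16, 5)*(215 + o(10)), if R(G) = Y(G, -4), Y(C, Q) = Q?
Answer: -352995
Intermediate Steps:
R(G) = -4
S(O, W) = (-2 + O)*(O + W)
o(H) = -7 - H (o(H) = -3 + (-4 - H) = -7 - H)
-294783 - S(16, 5)*(215 + o(10)) = -294783 - (16**2 - 2*16 - 2*5 + 16*5)*(215 + (-7 - 1*10)) = -294783 - (256 - 32 - 10 + 80)*(215 + (-7 - 10)) = -294783 - 294*(215 - 17) = -294783 - 294*198 = -294783 - 1*58212 = -294783 - 58212 = -352995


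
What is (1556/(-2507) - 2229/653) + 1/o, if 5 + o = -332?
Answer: -2227242698/551692927 ≈ -4.0371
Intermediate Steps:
o = -337 (o = -5 - 332 = -337)
(1556/(-2507) - 2229/653) + 1/o = (1556/(-2507) - 2229/653) + 1/(-337) = (1556*(-1/2507) - 2229*1/653) - 1/337 = (-1556/2507 - 2229/653) - 1/337 = -6604171/1637071 - 1/337 = -2227242698/551692927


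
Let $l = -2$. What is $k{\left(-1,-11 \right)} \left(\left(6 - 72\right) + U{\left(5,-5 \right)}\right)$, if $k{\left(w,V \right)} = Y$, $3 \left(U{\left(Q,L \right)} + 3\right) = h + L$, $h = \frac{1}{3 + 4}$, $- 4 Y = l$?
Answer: $- \frac{1483}{42} \approx -35.31$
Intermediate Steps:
$Y = \frac{1}{2}$ ($Y = \left(- \frac{1}{4}\right) \left(-2\right) = \frac{1}{2} \approx 0.5$)
$h = \frac{1}{7} \approx 0.14286$
$U{\left(Q,L \right)} = - \frac{62}{21} + \frac{L}{3}$ ($U{\left(Q,L \right)} = -3 + \frac{\frac{1}{7} + L}{3} = -3 + \left(\frac{1}{21} + \frac{L}{3}\right) = - \frac{62}{21} + \frac{L}{3}$)
$k{\left(w,V \right)} = \frac{1}{2}$
$k{\left(-1,-11 \right)} \left(\left(6 - 72\right) + U{\left(5,-5 \right)}\right) = \frac{\left(6 - 72\right) + \left(- \frac{62}{21} + \frac{1}{3} \left(-5\right)\right)}{2} = \frac{\left(6 - 72\right) - \frac{97}{21}}{2} = \frac{-66 - \frac{97}{21}}{2} = \frac{1}{2} \left(- \frac{1483}{21}\right) = - \frac{1483}{42}$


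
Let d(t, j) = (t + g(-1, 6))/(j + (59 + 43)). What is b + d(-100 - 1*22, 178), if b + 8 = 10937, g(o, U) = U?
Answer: 765001/70 ≈ 10929.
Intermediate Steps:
b = 10929 (b = -8 + 10937 = 10929)
d(t, j) = (6 + t)/(102 + j) (d(t, j) = (t + 6)/(j + (59 + 43)) = (6 + t)/(j + 102) = (6 + t)/(102 + j))
b + d(-100 - 1*22, 178) = 10929 + (6 + (-100 - 1*22))/(102 + 178) = 10929 + (6 + (-100 - 22))/280 = 10929 + (6 - 122)/280 = 10929 + (1/280)*(-116) = 10929 - 29/70 = 765001/70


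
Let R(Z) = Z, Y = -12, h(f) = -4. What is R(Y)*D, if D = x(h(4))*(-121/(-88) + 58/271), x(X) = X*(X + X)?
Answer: -165360/271 ≈ -610.18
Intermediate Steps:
x(X) = 2*X**2 (x(X) = X*(2*X) = 2*X**2)
D = 13780/271 (D = (2*(-4)**2)*(-121/(-88) + 58/271) = (2*16)*(-121*(-1/88) + 58*(1/271)) = 32*(11/8 + 58/271) = 32*(3445/2168) = 13780/271 ≈ 50.849)
R(Y)*D = -12*13780/271 = -165360/271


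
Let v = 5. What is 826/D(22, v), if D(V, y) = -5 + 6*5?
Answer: 826/25 ≈ 33.040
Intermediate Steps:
D(V, y) = 25 (D(V, y) = -5 + 30 = 25)
826/D(22, v) = 826/25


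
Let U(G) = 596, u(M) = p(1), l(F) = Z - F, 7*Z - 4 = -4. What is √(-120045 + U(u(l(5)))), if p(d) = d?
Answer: I*√119449 ≈ 345.61*I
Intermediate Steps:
Z = 0 (Z = 4/7 + (⅐)*(-4) = 4/7 - 4/7 = 0)
l(F) = -F (l(F) = 0 - F = -F)
u(M) = 1
√(-120045 + U(u(l(5)))) = √(-120045 + 596) = √(-119449) = I*√119449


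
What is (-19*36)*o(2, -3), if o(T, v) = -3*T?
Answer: 4104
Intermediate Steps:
(-19*36)*o(2, -3) = (-19*36)*(-3*2) = -684*(-6) = 4104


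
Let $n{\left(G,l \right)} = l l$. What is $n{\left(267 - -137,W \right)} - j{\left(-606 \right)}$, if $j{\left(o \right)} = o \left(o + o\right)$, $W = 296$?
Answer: $-646856$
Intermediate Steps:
$j{\left(o \right)} = 2 o^{2}$ ($j{\left(o \right)} = o 2 o = 2 o^{2}$)
$n{\left(G,l \right)} = l^{2}$
$n{\left(267 - -137,W \right)} - j{\left(-606 \right)} = 296^{2} - 2 \left(-606\right)^{2} = 87616 - 2 \cdot 367236 = 87616 - 734472 = -646856$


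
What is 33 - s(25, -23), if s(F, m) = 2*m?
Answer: 79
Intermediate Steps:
33 - s(25, -23) = 33 - 2*(-23) = 33 - 1*(-46) = 33 + 46 = 79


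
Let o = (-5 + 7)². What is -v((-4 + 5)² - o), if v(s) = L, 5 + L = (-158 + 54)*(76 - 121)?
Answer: -4675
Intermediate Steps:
o = 4 (o = 2² = 4)
L = 4675 (L = -5 + (-158 + 54)*(76 - 121) = -5 - 104*(-45) = -5 + 4680 = 4675)
v(s) = 4675
-v((-4 + 5)² - o) = -1*4675 = -4675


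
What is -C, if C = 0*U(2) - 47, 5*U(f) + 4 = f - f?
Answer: 47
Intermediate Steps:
U(f) = -⅘ (U(f) = -⅘ + (f - f)/5 = -⅘ + (⅕)*0 = -⅘ + 0 = -⅘)
C = -47 (C = 0*(-⅘) - 47 = 0 - 47 = -47)
-C = -1*(-47) = 47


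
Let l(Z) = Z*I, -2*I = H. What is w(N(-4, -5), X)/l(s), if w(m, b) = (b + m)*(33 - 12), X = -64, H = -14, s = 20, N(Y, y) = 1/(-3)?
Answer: -193/20 ≈ -9.6500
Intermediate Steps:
N(Y, y) = -⅓ (N(Y, y) = 1*(-⅓) = -⅓)
I = 7 (I = -½*(-14) = 7)
l(Z) = 7*Z (l(Z) = Z*7 = 7*Z)
w(m, b) = 21*b + 21*m (w(m, b) = (b + m)*21 = 21*b + 21*m)
w(N(-4, -5), X)/l(s) = (21*(-64) + 21*(-⅓))/((7*20)) = (-1344 - 7)/140 = -1351*1/140 = -193/20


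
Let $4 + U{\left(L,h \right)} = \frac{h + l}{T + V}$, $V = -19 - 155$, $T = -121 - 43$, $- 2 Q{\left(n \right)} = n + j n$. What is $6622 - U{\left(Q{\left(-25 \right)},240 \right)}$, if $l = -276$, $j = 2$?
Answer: $\frac{1119776}{169} \approx 6625.9$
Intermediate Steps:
$Q{\left(n \right)} = - \frac{3 n}{2}$ ($Q{\left(n \right)} = - \frac{n + 2 n}{2} = - \frac{3 n}{2}$)
$T = -164$
$V = -174$ ($V = -19 - 155 = -174$)
$U{\left(L,h \right)} = - \frac{538}{169} - \frac{h}{338}$ ($U{\left(L,h \right)} = -4 + \frac{h - 276}{-164 - 174} = -4 + \frac{-276 + h}{-338} = -4 + \left(-276 + h\right) \left(- \frac{1}{338}\right) = -4 - \left(- \frac{138}{169} + \frac{h}{338}\right) = - \frac{538}{169} - \frac{h}{338}$)
$6622 - U{\left(Q{\left(-25 \right)},240 \right)} = 6622 - \left(- \frac{538}{169} - \frac{120}{169}\right) = 6622 - - \frac{658}{169} = 6622 + \frac{658}{169} = \frac{1119776}{169}$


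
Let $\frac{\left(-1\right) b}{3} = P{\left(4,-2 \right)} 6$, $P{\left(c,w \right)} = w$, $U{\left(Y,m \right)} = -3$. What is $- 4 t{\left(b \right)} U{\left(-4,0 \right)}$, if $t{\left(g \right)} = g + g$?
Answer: $864$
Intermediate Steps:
$b = 36$ ($b = - 3 \left(\left(-2\right) 6\right) = \left(-3\right) \left(-12\right) = 36$)
$t{\left(g \right)} = 2 g$
$- 4 t{\left(b \right)} U{\left(-4,0 \right)} = - 4 \cdot 2 \cdot 36 \left(-3\right) = \left(-4\right) 72 \left(-3\right) = \left(-288\right) \left(-3\right) = 864$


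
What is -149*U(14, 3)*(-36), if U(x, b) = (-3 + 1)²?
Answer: 21456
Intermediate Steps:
U(x, b) = 4 (U(x, b) = (-2)² = 4)
-149*U(14, 3)*(-36) = -149*4*(-36) = -596*(-36) = 21456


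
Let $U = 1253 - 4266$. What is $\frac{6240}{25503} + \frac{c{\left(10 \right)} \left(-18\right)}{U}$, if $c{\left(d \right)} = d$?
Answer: $\frac{7797220}{25613513} \approx 0.30442$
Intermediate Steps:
$U = -3013$ ($U = 1253 - 4266 = -3013$)
$\frac{6240}{25503} + \frac{c{\left(10 \right)} \left(-18\right)}{U} = \frac{6240}{25503} + \frac{10 \left(-18\right)}{-3013} = 6240 \cdot \frac{1}{25503} - - \frac{180}{3013} = \frac{2080}{8501} + \frac{180}{3013} = \frac{7797220}{25613513}$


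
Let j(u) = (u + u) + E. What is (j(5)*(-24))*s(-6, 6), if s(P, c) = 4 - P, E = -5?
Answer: -1200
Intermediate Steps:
j(u) = -5 + 2*u (j(u) = (u + u) - 5 = 2*u - 5 = -5 + 2*u)
(j(5)*(-24))*s(-6, 6) = ((-5 + 2*5)*(-24))*(4 - 1*(-6)) = ((-5 + 10)*(-24))*(4 + 6) = (5*(-24))*10 = -120*10 = -1200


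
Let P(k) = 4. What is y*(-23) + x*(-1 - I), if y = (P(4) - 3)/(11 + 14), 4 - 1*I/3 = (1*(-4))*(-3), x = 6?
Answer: 3427/25 ≈ 137.08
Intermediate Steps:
I = -24 (I = 12 - 3*1*(-4)*(-3) = 12 - (-12)*(-3) = 12 - 3*12 = 12 - 36 = -24)
y = 1/25 (y = (4 - 3)/(11 + 14) = 1/25 ≈ 0.040000)
y*(-23) + x*(-1 - I) = (1/25)*(-23) + 6*(-1 - 1*(-24)) = -23/25 + 6*(-1 + 24) = -23/25 + 6*23 = -23/25 + 138 = 3427/25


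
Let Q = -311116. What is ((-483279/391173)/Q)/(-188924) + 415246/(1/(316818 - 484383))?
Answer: -533268416944426017756375653/7664028210080944 ≈ -6.9581e+10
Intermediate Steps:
((-483279/391173)/Q)/(-188924) + 415246/(1/(316818 - 484383)) = (-483279/391173/(-311116))/(-188924) + 415246/(1/(316818 - 484383)) = (-483279*1/391173*(-1/311116))*(-1/188924) + 415246/(1/(-167565)) = -161093/130391*(-1/311116)*(-1/188924) + 415246/(-1/167565) = (161093/40566726356)*(-1/188924) + 415246*(-167565) = -161093/7664028210080944 - 69580695990 = -533268416944426017756375653/7664028210080944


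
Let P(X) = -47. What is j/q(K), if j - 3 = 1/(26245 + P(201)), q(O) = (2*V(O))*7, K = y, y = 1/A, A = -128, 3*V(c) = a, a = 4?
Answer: 235785/1467088 ≈ 0.16072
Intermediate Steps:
V(c) = 4/3 (V(c) = (⅓)*4 = 4/3)
y = -1/128 (y = 1/(-128) = -1/128 ≈ -0.0078125)
K = -1/128 ≈ -0.0078125
q(O) = 56/3 (q(O) = (2*(4/3))*7 = (8/3)*7 = 56/3)
j = 78595/26198 (j = 3 + 1/(26245 - 47) = 3 + 1/26198 = 78595/26198 ≈ 3.0000)
j/q(K) = 78595/(26198*(56/3)) = (78595/26198)*(3/56) = 235785/1467088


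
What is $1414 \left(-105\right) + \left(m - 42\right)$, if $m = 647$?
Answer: $-147865$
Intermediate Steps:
$1414 \left(-105\right) + \left(m - 42\right) = 1414 \left(-105\right) + \left(647 - 42\right) = -148470 + \left(647 - 42\right) = -148470 + 605 = -147865$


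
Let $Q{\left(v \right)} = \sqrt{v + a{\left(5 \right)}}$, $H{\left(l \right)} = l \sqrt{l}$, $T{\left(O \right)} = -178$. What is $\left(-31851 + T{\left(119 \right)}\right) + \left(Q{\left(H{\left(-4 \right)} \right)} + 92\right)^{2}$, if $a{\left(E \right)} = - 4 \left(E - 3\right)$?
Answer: $-32029 + 4 \left(46 + \sqrt{2} \sqrt{-1 - i}\right)^{2} \approx -23336.0 - 579.79 i$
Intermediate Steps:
$a{\left(E \right)} = 12 - 4 E$ ($a{\left(E \right)} = - 4 \left(-3 + E\right) = 12 - 4 E$)
$H{\left(l \right)} = l^{\frac{3}{2}}$
$Q{\left(v \right)} = \sqrt{-8 + v}$ ($Q{\left(v \right)} = \sqrt{v + \left(12 - 20\right)} = \sqrt{v - 8} = \sqrt{-8 + v}$)
$\left(-31851 + T{\left(119 \right)}\right) + \left(Q{\left(H{\left(-4 \right)} \right)} + 92\right)^{2} = \left(-31851 - 178\right) + \left(\sqrt{-8 + \left(-4\right)^{\frac{3}{2}}} + 92\right)^{2} = -32029 + \left(\sqrt{-8 - 8 i} + 92\right)^{2} = -32029 + \left(92 + \sqrt{-8 - 8 i}\right)^{2}$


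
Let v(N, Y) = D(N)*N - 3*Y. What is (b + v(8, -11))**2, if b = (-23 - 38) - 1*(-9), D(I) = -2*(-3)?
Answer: 841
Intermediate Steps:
D(I) = 6
v(N, Y) = -3*Y + 6*N (v(N, Y) = 6*N - 3*Y = -3*Y + 6*N)
b = -52 (b = -61 + 9 = -52)
(b + v(8, -11))**2 = (-52 + (-3*(-11) + 6*8))**2 = (-52 + (33 + 48))**2 = (-52 + 81)**2 = 29**2 = 841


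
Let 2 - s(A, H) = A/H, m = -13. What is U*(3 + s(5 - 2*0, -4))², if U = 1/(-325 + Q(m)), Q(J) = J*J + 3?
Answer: -625/2448 ≈ -0.25531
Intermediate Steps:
Q(J) = 3 + J² (Q(J) = J² + 3 = 3 + J²)
s(A, H) = 2 - A/H
U = -1/153 (U = 1/(-325 + (3 + (-13)²)) = 1/(-325 + (3 + 169)) = 1/(-325 + 172) = 1/(-153) = -1/153 ≈ -0.0065359)
U*(3 + s(5 - 2*0, -4))² = -(3 + (2 - 1*(5 - 2*0)/(-4)))²/153 = -(3 + (2 - 1*(5 + 0)*(-¼)))²/153 = -(3 + (2 - 1*5*(-¼)))²/153 = -(3 + (2 + 5/4))²/153 = -(3 + 13/4)²/153 = -(25/4)²/153 = -1/153*625/16 = -625/2448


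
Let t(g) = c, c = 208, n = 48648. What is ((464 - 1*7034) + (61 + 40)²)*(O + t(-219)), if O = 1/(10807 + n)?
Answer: 44903273471/59455 ≈ 7.5525e+5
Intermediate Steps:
t(g) = 208
O = 1/59455 (O = 1/(10807 + 48648) = 1/59455 ≈ 1.6819e-5)
((464 - 1*7034) + (61 + 40)²)*(O + t(-219)) = ((464 - 1*7034) + (61 + 40)²)*(1/59455 + 208) = ((464 - 7034) + 101²)*(12366641/59455) = (-6570 + 10201)*(12366641/59455) = 3631*(12366641/59455) = 44903273471/59455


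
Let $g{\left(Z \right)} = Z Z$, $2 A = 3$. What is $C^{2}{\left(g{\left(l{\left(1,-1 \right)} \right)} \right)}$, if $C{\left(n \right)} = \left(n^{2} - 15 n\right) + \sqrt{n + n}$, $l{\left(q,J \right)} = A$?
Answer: $\frac{211833}{256} - \frac{1377 \sqrt{2}}{16} \approx 705.76$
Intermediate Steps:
$A = \frac{3}{2}$ ($A = \frac{1}{2} \cdot 3 = \frac{3}{2} \approx 1.5$)
$l{\left(q,J \right)} = \frac{3}{2}$
$g{\left(Z \right)} = Z^{2}$
$C{\left(n \right)} = n^{2} - 15 n + \sqrt{2} \sqrt{n}$ ($C{\left(n \right)} = \left(n^{2} - 15 n\right) + \sqrt{2 n} = \left(n^{2} - 15 n\right) + \sqrt{2} \sqrt{n} = n^{2} - 15 n + \sqrt{2} \sqrt{n}$)
$C^{2}{\left(g{\left(l{\left(1,-1 \right)} \right)} \right)} = \left(\left(\left(\frac{3}{2}\right)^{2}\right)^{2} - 15 \left(\frac{3}{2}\right)^{2} + \sqrt{2} \sqrt{\left(\frac{3}{2}\right)^{2}}\right)^{2} = \left(\left(\frac{9}{4}\right)^{2} - \frac{135}{4} + \sqrt{2} \sqrt{\frac{9}{4}}\right)^{2} = \left(\frac{81}{16} - \frac{135}{4} + \sqrt{2} \cdot \frac{3}{2}\right)^{2} = \left(\frac{81}{16} - \frac{135}{4} + \frac{3 \sqrt{2}}{2}\right)^{2} = \left(- \frac{459}{16} + \frac{3 \sqrt{2}}{2}\right)^{2}$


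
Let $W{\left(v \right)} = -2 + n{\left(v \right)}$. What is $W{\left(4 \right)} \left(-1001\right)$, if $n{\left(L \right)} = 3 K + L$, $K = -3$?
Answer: $7007$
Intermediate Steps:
$n{\left(L \right)} = -9 + L$ ($n{\left(L \right)} = 3 \left(-3\right) + L = -9 + L$)
$W{\left(v \right)} = -11 + v$ ($W{\left(v \right)} = -2 + \left(-9 + v\right) = -11 + v$)
$W{\left(4 \right)} \left(-1001\right) = \left(-11 + 4\right) \left(-1001\right) = \left(-7\right) \left(-1001\right) = 7007$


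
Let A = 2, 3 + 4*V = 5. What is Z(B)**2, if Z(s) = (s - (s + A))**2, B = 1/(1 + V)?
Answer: 16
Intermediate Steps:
V = 1/2 (V = -3/4 + (1/4)*5 = -3/4 + 5/4 = 1/2 ≈ 0.50000)
B = 2/3 (B = 1/(1 + 1/2) = 1/(3/2) = 2/3 ≈ 0.66667)
Z(s) = 4 (Z(s) = (s - (s + 2))**2 = (s - (2 + s))**2 = (s + (-2 - s))**2 = (-2)**2 = 4)
Z(B)**2 = 4**2 = 16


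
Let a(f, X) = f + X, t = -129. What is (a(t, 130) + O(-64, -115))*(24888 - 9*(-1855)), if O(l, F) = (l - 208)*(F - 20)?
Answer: 1526969343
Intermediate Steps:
a(f, X) = X + f
O(l, F) = (-208 + l)*(-20 + F)
(a(t, 130) + O(-64, -115))*(24888 - 9*(-1855)) = ((130 - 129) + (4160 - 208*(-115) - 20*(-64) - 115*(-64)))*(24888 - 9*(-1855)) = (1 + (4160 + 23920 + 1280 + 7360))*(24888 + 16695) = (1 + 36720)*41583 = 36721*41583 = 1526969343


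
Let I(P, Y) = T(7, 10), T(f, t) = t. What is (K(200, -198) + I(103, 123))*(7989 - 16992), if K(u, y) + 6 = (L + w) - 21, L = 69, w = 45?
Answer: -873291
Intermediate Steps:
I(P, Y) = 10
K(u, y) = 87 (K(u, y) = -6 + ((69 + 45) - 21) = -6 + (114 - 21) = -6 + 93 = 87)
(K(200, -198) + I(103, 123))*(7989 - 16992) = (87 + 10)*(7989 - 16992) = 97*(-9003) = -873291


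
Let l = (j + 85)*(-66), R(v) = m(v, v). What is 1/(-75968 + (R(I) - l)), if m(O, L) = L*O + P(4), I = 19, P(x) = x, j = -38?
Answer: -1/72501 ≈ -1.3793e-5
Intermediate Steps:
m(O, L) = 4 + L*O (m(O, L) = L*O + 4 = 4 + L*O)
R(v) = 4 + v² (R(v) = 4 + v*v = 4 + v²)
l = -3102 (l = (-38 + 85)*(-66) = 47*(-66) = -3102)
1/(-75968 + (R(I) - l)) = 1/(-75968 + ((4 + 19²) - 1*(-3102))) = 1/(-75968 + ((4 + 361) + 3102)) = 1/(-75968 + (365 + 3102)) = 1/(-75968 + 3467) = 1/(-72501) = -1/72501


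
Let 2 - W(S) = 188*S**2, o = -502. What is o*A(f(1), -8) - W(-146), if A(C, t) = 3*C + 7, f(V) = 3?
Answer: 3999374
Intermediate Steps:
A(C, t) = 7 + 3*C
W(S) = 2 - 188*S**2
o*A(f(1), -8) - W(-146) = -502*(7 + 3*3) - (2 - 188*(-146)**2) = -502*(7 + 9) - (2 - 188*21316) = -502*16 - (2 - 4007408) = -8032 - 1*(-4007406) = -8032 + 4007406 = 3999374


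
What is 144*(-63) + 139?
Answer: -8933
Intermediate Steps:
144*(-63) + 139 = -9072 + 139 = -8933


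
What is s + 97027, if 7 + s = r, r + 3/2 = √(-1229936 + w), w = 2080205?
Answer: 194037/2 + √850269 ≈ 97941.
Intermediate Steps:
r = -3/2 + √850269 (r = -3/2 + √(-1229936 + 2080205) = -3/2 + √850269 ≈ 920.60)
s = -17/2 + √850269 (s = -7 + (-3/2 + √850269) = -17/2 + √850269 ≈ 913.60)
s + 97027 = (-17/2 + √850269) + 97027 = 194037/2 + √850269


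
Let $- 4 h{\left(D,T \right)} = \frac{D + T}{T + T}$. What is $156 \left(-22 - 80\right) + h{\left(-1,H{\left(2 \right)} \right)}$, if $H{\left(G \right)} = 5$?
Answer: $- \frac{159121}{10} \approx -15912.0$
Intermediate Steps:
$h{\left(D,T \right)} = - \frac{D + T}{8 T}$ ($h{\left(D,T \right)} = - \frac{\left(D + T\right) \frac{1}{T + T}}{4} = - \frac{\left(D + T\right) \frac{1}{2 T}}{4} = - \frac{\frac{1}{2} \frac{1}{T} \left(D + T\right)}{4} = - \frac{D + T}{8 T}$)
$156 \left(-22 - 80\right) + h{\left(-1,H{\left(2 \right)} \right)} = 156 \left(-22 - 80\right) + \frac{\left(-1\right) \left(-1\right) - 5}{8 \cdot 5} = 156 \left(-22 - 80\right) + \frac{1}{8} \cdot \frac{1}{5} \left(1 - 5\right) = 156 \left(-102\right) + \frac{1}{8} \cdot \frac{1}{5} \left(-4\right) = -15912 - \frac{1}{10} = - \frac{159121}{10}$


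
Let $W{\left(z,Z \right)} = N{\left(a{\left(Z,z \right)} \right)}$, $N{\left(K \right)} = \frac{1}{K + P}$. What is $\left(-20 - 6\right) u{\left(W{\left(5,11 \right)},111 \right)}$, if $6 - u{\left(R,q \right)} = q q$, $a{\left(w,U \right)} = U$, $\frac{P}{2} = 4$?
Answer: $320190$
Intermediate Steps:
$P = 8$ ($P = 2 \cdot 4 = 8$)
$N{\left(K \right)} = \frac{1}{8 + K}$ ($N{\left(K \right)} = \frac{1}{K + 8} = \frac{1}{8 + K}$)
$W{\left(z,Z \right)} = \frac{1}{8 + z}$
$u{\left(R,q \right)} = 6 - q^{2}$ ($u{\left(R,q \right)} = 6 - q q = 6 - q^{2}$)
$\left(-20 - 6\right) u{\left(W{\left(5,11 \right)},111 \right)} = \left(-20 - 6\right) \left(6 - 111^{2}\right) = - 26 \left(6 - 12321\right) = \left(-26\right) \left(-12315\right) = 320190$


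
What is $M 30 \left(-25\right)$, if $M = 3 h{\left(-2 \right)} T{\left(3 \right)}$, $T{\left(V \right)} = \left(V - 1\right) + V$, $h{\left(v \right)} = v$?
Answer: $22500$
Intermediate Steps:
$T{\left(V \right)} = -1 + 2 V$ ($T{\left(V \right)} = \left(-1 + V\right) + V = -1 + 2 V$)
$M = -30$ ($M = 3 \left(-2\right) \left(-1 + 2 \cdot 3\right) = - 6 \left(-1 + 6\right) = \left(-6\right) 5 = -30$)
$M 30 \left(-25\right) = \left(-30\right) 30 \left(-25\right) = \left(-900\right) \left(-25\right) = 22500$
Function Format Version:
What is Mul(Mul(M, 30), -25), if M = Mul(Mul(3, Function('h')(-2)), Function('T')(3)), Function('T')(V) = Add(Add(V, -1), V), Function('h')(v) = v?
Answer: 22500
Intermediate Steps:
Function('T')(V) = Add(-1, Mul(2, V)) (Function('T')(V) = Add(Add(-1, V), V) = Add(-1, Mul(2, V)))
M = -30 (M = Mul(Mul(3, -2), Add(-1, Mul(2, 3))) = Mul(-6, Add(-1, 6)) = Mul(-6, 5) = -30)
Mul(Mul(M, 30), -25) = Mul(Mul(-30, 30), -25) = Mul(-900, -25) = 22500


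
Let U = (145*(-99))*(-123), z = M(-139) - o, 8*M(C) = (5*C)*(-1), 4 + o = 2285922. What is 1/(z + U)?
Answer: -8/4161329 ≈ -1.9225e-6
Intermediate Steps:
o = 2285918 (o = -4 + 2285922 = 2285918)
M(C) = -5*C/8 (M(C) = ((5*C)*(-1))/8 = (-5*C)/8 = -5*C/8)
z = -18286649/8 (z = -5/8*(-139) - 1*2285918 = 695/8 - 2285918 = -18286649/8 ≈ -2.2858e+6)
U = 1765665 (U = -14355*(-123) = 1765665)
1/(z + U) = 1/(-18286649/8 + 1765665) = 1/(-4161329/8) = -8/4161329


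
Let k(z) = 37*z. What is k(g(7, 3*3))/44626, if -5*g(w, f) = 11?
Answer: -407/223130 ≈ -0.0018240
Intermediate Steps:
g(w, f) = -11/5 (g(w, f) = -1/5*11 = -11/5)
k(g(7, 3*3))/44626 = (37*(-11/5))/44626 = -407/5*1/44626 = -407/223130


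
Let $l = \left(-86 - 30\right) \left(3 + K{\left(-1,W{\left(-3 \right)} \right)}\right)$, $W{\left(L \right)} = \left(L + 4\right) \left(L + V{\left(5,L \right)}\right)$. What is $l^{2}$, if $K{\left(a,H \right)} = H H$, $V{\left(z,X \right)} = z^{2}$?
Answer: $3191346064$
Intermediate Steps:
$W{\left(L \right)} = \left(4 + L\right) \left(25 + L\right)$ ($W{\left(L \right)} = \left(L + 4\right) \left(L + 5^{2}\right) = \left(4 + L\right) \left(L + 25\right) = \left(4 + L\right) \left(25 + L\right)$)
$K{\left(a,H \right)} = H^{2}$
$l = -56492$ ($l = \left(-86 - 30\right) \left(3 + \left(100 + \left(-3\right)^{2} + 29 \left(-3\right)\right)^{2}\right) = - 116 \left(3 + \left(100 + 9 - 87\right)^{2}\right) = - 116 \left(3 + 22^{2}\right) = - 116 \left(3 + 484\right) = \left(-116\right) 487 = -56492$)
$l^{2} = \left(-56492\right)^{2} = 3191346064$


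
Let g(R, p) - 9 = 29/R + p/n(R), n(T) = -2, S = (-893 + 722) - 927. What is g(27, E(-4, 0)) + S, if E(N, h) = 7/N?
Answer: -234803/216 ≈ -1087.1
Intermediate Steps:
S = -1098 (S = -171 - 927 = -1098)
g(R, p) = 9 + 29/R - p/2 (g(R, p) = 9 + (29/R + p/(-2)) = 9 + (29/R + p*(-1/2)) = 9 + (29/R - p/2) = 9 + 29/R - p/2)
g(27, E(-4, 0)) + S = (9 + 29/27 - 7/(2*(-4))) - 1098 = (9 + 29*(1/27) - 7*(-1)/(2*4)) - 1098 = (9 + 29/27 - 1/2*(-7/4)) - 1098 = (9 + 29/27 + 7/8) - 1098 = 2365/216 - 1098 = -234803/216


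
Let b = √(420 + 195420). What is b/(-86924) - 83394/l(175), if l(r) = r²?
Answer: -83394/30625 - 12*√85/21731 ≈ -2.7282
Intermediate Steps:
b = 48*√85 (b = √195840 = 48*√85 ≈ 442.54)
b/(-86924) - 83394/l(175) = (48*√85)/(-86924) - 83394/(175²) = (48*√85)*(-1/86924) - 83394/30625 = -12*√85/21731 - 83394*1/30625 = -12*√85/21731 - 83394/30625 = -83394/30625 - 12*√85/21731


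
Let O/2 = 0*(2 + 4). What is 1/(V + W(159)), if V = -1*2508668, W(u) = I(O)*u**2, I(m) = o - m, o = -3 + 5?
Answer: -1/2458106 ≈ -4.0682e-7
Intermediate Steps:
O = 0 (O = 2*(0*(2 + 4)) = 2*(0*6) = 2*0 = 0)
o = 2
I(m) = 2 - m
W(u) = 2*u**2 (W(u) = (2 - 1*0)*u**2 = (2 + 0)*u**2 = 2*u**2)
V = -2508668
1/(V + W(159)) = 1/(-2508668 + 2*159**2) = 1/(-2508668 + 2*25281) = 1/(-2508668 + 50562) = 1/(-2458106) = -1/2458106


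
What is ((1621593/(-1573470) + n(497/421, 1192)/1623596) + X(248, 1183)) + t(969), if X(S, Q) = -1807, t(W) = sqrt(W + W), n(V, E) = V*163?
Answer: -108031840365336981/59751117267140 + sqrt(1938) ≈ -1764.0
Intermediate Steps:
n(V, E) = 163*V
t(W) = sqrt(2)*sqrt(W) (t(W) = sqrt(2*W) = sqrt(2)*sqrt(W))
((1621593/(-1573470) + n(497/421, 1192)/1623596) + X(248, 1183)) + t(969) = ((1621593/(-1573470) + (163*(497/421))/1623596) - 1807) + sqrt(2)*sqrt(969) = ((1621593*(-1/1573470) + (163*(497*(1/421)))*(1/1623596)) - 1807) + sqrt(1938) = ((-180177/174830 + (163*(497/421))*(1/1623596)) - 1807) + sqrt(1938) = ((-180177/174830 + (81011/421)*(1/1623596)) - 1807) + sqrt(1938) = ((-180177/174830 + 81011/683533916) - 1807) + sqrt(1938) = (-61571463615001/59751117267140 - 1807) + sqrt(1938) = -108031840365336981/59751117267140 + sqrt(1938)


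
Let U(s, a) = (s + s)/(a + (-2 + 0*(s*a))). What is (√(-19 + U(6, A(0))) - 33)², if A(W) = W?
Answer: 1064 - 330*I ≈ 1064.0 - 330.0*I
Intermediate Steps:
U(s, a) = 2*s/(-2 + a) (U(s, a) = (2*s)/(a + (-2 + 0*(a*s))) = (2*s)/(a + (-2 + 0)) = (2*s)/(a - 2) = (2*s)/(-2 + a) = 2*s/(-2 + a))
(√(-19 + U(6, A(0))) - 33)² = (√(-19 + 2*6/(-2 + 0)) - 33)² = (√(-19 + 2*6/(-2)) - 33)² = (√(-19 + 2*6*(-½)) - 33)² = (√(-19 - 6) - 33)² = (√(-25) - 33)² = (5*I - 33)² = (-33 + 5*I)²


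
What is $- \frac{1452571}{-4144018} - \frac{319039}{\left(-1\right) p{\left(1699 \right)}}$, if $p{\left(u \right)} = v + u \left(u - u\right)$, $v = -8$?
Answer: $- \frac{661045869067}{16576072} \approx -39880.0$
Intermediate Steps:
$p{\left(u \right)} = -8$ ($p{\left(u \right)} = -8 + u \left(u - u\right) = -8 + u 0 = -8 + 0 = -8$)
$- \frac{1452571}{-4144018} - \frac{319039}{\left(-1\right) p{\left(1699 \right)}} = - \frac{1452571}{-4144018} - \frac{319039}{\left(-1\right) \left(-8\right)} = \left(-1452571\right) \left(- \frac{1}{4144018}\right) - \frac{319039}{8} = \frac{1452571}{4144018} - \frac{319039}{8} = - \frac{661045869067}{16576072}$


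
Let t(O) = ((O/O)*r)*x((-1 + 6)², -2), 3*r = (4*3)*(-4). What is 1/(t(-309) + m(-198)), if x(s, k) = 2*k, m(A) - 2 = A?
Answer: -1/132 ≈ -0.0075758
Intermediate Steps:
m(A) = 2 + A
r = -16 (r = ((4*3)*(-4))/3 = (12*(-4))/3 = (⅓)*(-48) = -16)
t(O) = 64 (t(O) = ((O/O)*(-16))*(2*(-2)) = (1*(-16))*(-4) = -16*(-4) = 64)
1/(t(-309) + m(-198)) = 1/(64 + (2 - 198)) = 1/(64 - 196) = 1/(-132) = -1/132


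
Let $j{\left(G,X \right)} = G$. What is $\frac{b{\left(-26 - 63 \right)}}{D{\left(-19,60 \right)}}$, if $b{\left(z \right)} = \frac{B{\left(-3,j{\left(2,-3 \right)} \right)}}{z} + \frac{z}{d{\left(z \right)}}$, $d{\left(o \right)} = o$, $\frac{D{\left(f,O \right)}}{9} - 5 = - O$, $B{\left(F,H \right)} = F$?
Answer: $- \frac{92}{44055} \approx -0.0020883$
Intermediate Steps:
$D{\left(f,O \right)} = 45 - 9 O$ ($D{\left(f,O \right)} = 45 + 9 \left(- O\right) = 45 - 9 O$)
$b{\left(z \right)} = 1 - \frac{3}{z}$ ($b{\left(z \right)} = - \frac{3}{z} + \frac{z}{z} = - \frac{3}{z} + 1 = 1 - \frac{3}{z}$)
$\frac{b{\left(-26 - 63 \right)}}{D{\left(-19,60 \right)}} = \frac{\frac{1}{-26 - 63} \left(-3 - 89\right)}{45 - 540} = \frac{\frac{1}{-89} \left(-3 - 89\right)}{45 - 540} = \frac{\left(- \frac{1}{89}\right) \left(-92\right)}{-495} = \frac{92}{89} \left(- \frac{1}{495}\right) = - \frac{92}{44055}$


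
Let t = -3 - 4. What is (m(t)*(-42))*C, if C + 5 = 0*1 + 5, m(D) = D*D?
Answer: 0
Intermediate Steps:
t = -7
m(D) = D**2
C = 0 (C = -5 + (0*1 + 5) = -5 + (0 + 5) = -5 + 5 = 0)
(m(t)*(-42))*C = ((-7)**2*(-42))*0 = (49*(-42))*0 = -2058*0 = 0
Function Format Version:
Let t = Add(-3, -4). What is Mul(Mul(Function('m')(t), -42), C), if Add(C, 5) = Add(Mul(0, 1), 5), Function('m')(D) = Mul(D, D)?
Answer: 0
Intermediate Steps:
t = -7
Function('m')(D) = Pow(D, 2)
C = 0 (C = Add(-5, Add(Mul(0, 1), 5)) = Add(-5, Add(0, 5)) = Add(-5, 5) = 0)
Mul(Mul(Function('m')(t), -42), C) = Mul(Mul(Pow(-7, 2), -42), 0) = Mul(Mul(49, -42), 0) = Mul(-2058, 0) = 0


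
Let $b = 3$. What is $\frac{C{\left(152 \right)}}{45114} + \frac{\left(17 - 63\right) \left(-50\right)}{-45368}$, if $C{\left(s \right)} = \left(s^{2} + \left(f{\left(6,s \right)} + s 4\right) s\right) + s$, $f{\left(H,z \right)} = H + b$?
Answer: $\frac{650763565}{255841494} \approx 2.5436$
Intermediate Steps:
$f{\left(H,z \right)} = 3 + H$ ($f{\left(H,z \right)} = H + 3 = 3 + H$)
$C{\left(s \right)} = s + s^{2} + s \left(9 + 4 s\right)$ ($C{\left(s \right)} = \left(s^{2} + \left(\left(3 + 6\right) + s 4\right) s\right) + s = \left(s^{2} + \left(9 + 4 s\right) s\right) + s = \left(s^{2} + s \left(9 + 4 s\right)\right) + s = s + s^{2} + s \left(9 + 4 s\right)$)
$\frac{C{\left(152 \right)}}{45114} + \frac{\left(17 - 63\right) \left(-50\right)}{-45368} = \frac{5 \cdot 152 \left(2 + 152\right)}{45114} + \frac{\left(17 - 63\right) \left(-50\right)}{-45368} = 5 \cdot 152 \cdot 154 \cdot \frac{1}{45114} + \left(-46\right) \left(-50\right) \left(- \frac{1}{45368}\right) = 117040 \cdot \frac{1}{45114} + 2300 \left(- \frac{1}{45368}\right) = \frac{58520}{22557} - \frac{575}{11342} = \frac{650763565}{255841494}$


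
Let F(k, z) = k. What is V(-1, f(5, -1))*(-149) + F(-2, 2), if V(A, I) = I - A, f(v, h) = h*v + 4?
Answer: -2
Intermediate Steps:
f(v, h) = 4 + h*v
V(-1, f(5, -1))*(-149) + F(-2, 2) = ((4 - 1*5) - 1*(-1))*(-149) - 2 = ((4 - 5) + 1)*(-149) - 2 = (-1 + 1)*(-149) - 2 = 0*(-149) - 2 = 0 - 2 = -2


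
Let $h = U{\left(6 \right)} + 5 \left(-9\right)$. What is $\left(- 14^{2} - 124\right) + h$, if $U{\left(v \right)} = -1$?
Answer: $-366$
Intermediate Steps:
$h = -46$ ($h = -1 + 5 \left(-9\right) = -1 - 45 = -46$)
$\left(- 14^{2} - 124\right) + h = \left(- 14^{2} - 124\right) - 46 = \left(\left(-1\right) 196 - 124\right) - 46 = \left(-196 - 124\right) - 46 = -320 - 46 = -366$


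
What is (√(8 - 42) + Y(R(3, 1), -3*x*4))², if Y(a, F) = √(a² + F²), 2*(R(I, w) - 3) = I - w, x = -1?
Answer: 126 + 16*I*√85 ≈ 126.0 + 147.51*I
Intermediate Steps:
R(I, w) = 3 + I/2 - w/2 (R(I, w) = 3 + (I - w)/2 = 3 + (I/2 - w/2) = 3 + I/2 - w/2)
Y(a, F) = √(F² + a²)
(√(8 - 42) + Y(R(3, 1), -3*x*4))² = (√(8 - 42) + √((-3*(-1)*4)² + (3 + (½)*3 - ½*1)²))² = (√(-34) + √((3*4)² + (3 + 3/2 - ½)²))² = (I*√34 + √(12² + 4²))² = (I*√34 + √(144 + 16))² = (I*√34 + √160)² = (I*√34 + 4*√10)² = (4*√10 + I*√34)²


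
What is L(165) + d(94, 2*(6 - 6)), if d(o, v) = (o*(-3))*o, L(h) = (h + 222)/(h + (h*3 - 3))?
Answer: -1935041/73 ≈ -26507.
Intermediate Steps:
L(h) = (222 + h)/(-3 + 4*h) (L(h) = (222 + h)/(h + (3*h - 3)) = (222 + h)/(h + (-3 + 3*h)) = (222 + h)/(-3 + 4*h))
d(o, v) = -3*o**2 (d(o, v) = (-3*o)*o = -3*o**2)
L(165) + d(94, 2*(6 - 6)) = (222 + 165)/(-3 + 4*165) - 3*94**2 = 387/(-3 + 660) - 3*8836 = 387/657 - 26508 = (1/657)*387 - 26508 = 43/73 - 26508 = -1935041/73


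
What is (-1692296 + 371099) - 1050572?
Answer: -2371769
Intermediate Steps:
(-1692296 + 371099) - 1050572 = -1321197 - 1050572 = -2371769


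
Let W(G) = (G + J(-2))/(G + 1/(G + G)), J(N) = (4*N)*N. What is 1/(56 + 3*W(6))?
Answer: 73/4880 ≈ 0.014959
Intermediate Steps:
J(N) = 4*N²
W(G) = (16 + G)/(G + 1/(2*G)) (W(G) = (G + 4*(-2)²)/(G + 1/(G + G)) = (G + 4*4)/(G + 1/(2*G)) = (G + 16)/(G + 1/(2*G)) = (16 + G)/(G + 1/(2*G)))
1/(56 + 3*W(6)) = 1/(56 + 3*(2*6*(16 + 6)/(1 + 2*6²))) = 1/(56 + 3*(2*6*22/(1 + 2*36))) = 1/(56 + 3*(2*6*22/(1 + 72))) = 1/(56 + 3*(2*6*22/73)) = 1/(56 + 3*(2*6*(1/73)*22)) = 1/(56 + 3*(264/73)) = 1/(56 + 792/73) = 1/(4880/73) = 73/4880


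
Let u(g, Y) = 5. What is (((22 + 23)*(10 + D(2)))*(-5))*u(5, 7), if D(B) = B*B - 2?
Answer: -13500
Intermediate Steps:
D(B) = -2 + B² (D(B) = B² - 2 = -2 + B²)
(((22 + 23)*(10 + D(2)))*(-5))*u(5, 7) = (((22 + 23)*(10 + (-2 + 2²)))*(-5))*5 = ((45*(10 + (-2 + 4)))*(-5))*5 = ((45*(10 + 2))*(-5))*5 = ((45*12)*(-5))*5 = (540*(-5))*5 = -2700*5 = -13500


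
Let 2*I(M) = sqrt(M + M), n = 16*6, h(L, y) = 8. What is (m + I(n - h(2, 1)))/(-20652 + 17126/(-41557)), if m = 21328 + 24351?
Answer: -1898282203/858252290 - 41557*sqrt(11)/429126145 ≈ -2.2121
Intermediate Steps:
n = 96
I(M) = sqrt(2)*sqrt(M)/2 (I(M) = sqrt(M + M)/2 = sqrt(2*M)/2 = (sqrt(2)*sqrt(M))/2 = sqrt(2)*sqrt(M)/2)
m = 45679
(m + I(n - h(2, 1)))/(-20652 + 17126/(-41557)) = (45679 + sqrt(2)*sqrt(96 - 1*8)/2)/(-20652 + 17126/(-41557)) = (45679 + sqrt(2)*sqrt(96 - 8)/2)/(-20652 + 17126*(-1/41557)) = (45679 + sqrt(2)*sqrt(88)/2)/(-20652 - 17126/41557) = (45679 + sqrt(2)*(2*sqrt(22))/2)/(-858252290/41557) = (45679 + 2*sqrt(11))*(-41557/858252290) = -1898282203/858252290 - 41557*sqrt(11)/429126145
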